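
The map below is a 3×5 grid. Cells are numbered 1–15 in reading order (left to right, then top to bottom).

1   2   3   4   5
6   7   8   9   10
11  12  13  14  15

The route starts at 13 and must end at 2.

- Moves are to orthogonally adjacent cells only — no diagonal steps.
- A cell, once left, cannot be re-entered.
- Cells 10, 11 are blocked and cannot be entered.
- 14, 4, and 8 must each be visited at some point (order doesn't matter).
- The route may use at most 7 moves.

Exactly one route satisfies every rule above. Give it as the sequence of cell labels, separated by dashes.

The budget equals the shortest possible length, so every move has to be on a shortest route through the required cells.
Route from 13: right 1 to 14, up 2 to 4, left 1 to 3, down 1 to 8, left 1 to 7, up 1 to 2 — 7 moves in all.
Check: all required cells visited; 7 ≤ 7 moves.

13 - 14 - 9 - 4 - 3 - 8 - 7 - 2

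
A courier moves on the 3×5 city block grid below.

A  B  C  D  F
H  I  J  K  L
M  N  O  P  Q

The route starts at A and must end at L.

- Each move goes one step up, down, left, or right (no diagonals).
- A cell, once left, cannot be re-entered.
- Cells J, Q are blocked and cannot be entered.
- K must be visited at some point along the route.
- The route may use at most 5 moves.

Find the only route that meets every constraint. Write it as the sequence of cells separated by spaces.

A B C D K L

The budget equals the shortest possible length, so every move has to be on a shortest route through the required cells.
Route from A: 3× right (reaching D), down to K, right to L — 5 moves in all.
Check: all required cells visited; 5 ≤ 5 moves.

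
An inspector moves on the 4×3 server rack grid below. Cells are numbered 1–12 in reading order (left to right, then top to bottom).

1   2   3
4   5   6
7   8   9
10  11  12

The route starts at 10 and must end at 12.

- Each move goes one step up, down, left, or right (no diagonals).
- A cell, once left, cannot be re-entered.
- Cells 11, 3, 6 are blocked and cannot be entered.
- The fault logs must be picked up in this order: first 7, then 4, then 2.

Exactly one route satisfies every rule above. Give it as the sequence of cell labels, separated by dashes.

The waypoints must appear in the order 7, 4, 2, with no cell reused.
Route from 10: 3× up (reaching 1), right to 2, 2× down (reaching 8), right to 9, down to 12 — 8 moves in all.
Check: order respected (7 at step 1, 4 at step 2, 2 at step 4).

10 - 7 - 4 - 1 - 2 - 5 - 8 - 9 - 12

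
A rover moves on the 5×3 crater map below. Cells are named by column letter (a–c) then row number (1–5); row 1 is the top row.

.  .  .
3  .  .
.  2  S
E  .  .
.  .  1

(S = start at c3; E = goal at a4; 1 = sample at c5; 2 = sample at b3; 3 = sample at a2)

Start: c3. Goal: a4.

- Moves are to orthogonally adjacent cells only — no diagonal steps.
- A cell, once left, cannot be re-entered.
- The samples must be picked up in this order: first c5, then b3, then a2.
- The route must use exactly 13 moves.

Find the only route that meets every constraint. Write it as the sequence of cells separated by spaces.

c3 c4 c5 b5 b4 b3 b2 c2 c1 b1 a1 a2 a3 a4

The waypoints must appear in the order c5, b3, a2, with no cell reused.
Route from c3: down 2 to c5, left 1 to b5, up 3 to b2, right 1 to c2, up 1 to c1, left 2 to a1, down 3 to a4 — 13 moves in all.
Check: order respected (1 at step 2, 2 at step 5, 3 at step 11); 13 moves as required.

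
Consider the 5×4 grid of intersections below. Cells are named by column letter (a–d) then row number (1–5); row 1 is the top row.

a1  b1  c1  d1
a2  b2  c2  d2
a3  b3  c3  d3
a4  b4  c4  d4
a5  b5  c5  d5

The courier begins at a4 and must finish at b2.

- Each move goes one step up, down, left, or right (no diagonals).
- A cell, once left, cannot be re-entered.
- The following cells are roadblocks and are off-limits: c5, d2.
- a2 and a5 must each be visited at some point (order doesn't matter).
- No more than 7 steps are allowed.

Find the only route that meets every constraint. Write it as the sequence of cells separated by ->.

a4 -> a5 -> b5 -> b4 -> b3 -> a3 -> a2 -> b2

The 7-move cap with required stops at a2, a5 leaves no slack for detours.
Route from a4: down 1 to a5, right 1 to b5, up 2 to b3, left 1 to a3, up 1 to a2, right 1 to b2 — 7 moves in all.
Check: all required cells visited; 7 ≤ 7 moves.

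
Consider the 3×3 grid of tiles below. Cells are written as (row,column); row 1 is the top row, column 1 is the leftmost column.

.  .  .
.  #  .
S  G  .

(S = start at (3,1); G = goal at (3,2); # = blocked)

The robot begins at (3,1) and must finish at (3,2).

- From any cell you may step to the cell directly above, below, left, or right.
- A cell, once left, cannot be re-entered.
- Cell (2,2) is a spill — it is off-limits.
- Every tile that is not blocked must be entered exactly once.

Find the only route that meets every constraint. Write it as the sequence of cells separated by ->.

(3,1) -> (2,1) -> (1,1) -> (1,2) -> (1,3) -> (2,3) -> (3,3) -> (3,2)

Need to visit all 8 open cells exactly once, starting at (3,1) and ending at (3,2).
Cell (1,3) has only two open neighbours ((2,3) and (1,2)), so the path must pass straight through it: one of those is the cell it's entered from and the other is where it exits.
Route from (3,1): up 2 to (1,1), right 2 to (1,3), down 2 to (3,3), left 1 to (3,2) — 7 moves in all.
Check: all 8 open cells covered.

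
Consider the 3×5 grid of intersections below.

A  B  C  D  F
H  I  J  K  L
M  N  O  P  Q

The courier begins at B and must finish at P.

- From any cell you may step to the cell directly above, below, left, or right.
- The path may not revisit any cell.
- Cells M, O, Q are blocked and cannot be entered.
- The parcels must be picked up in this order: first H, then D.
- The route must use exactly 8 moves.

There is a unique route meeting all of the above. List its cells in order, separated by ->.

B -> A -> H -> I -> J -> C -> D -> K -> P

The waypoints must appear in the order H, D, with no cell reused.
Route from B: left to A, down to H, 2× right (reaching J), up to C, right to D, 2× down (reaching P) — 8 moves in all.
Check: order respected (H at step 2, D at step 6); 8 moves as required.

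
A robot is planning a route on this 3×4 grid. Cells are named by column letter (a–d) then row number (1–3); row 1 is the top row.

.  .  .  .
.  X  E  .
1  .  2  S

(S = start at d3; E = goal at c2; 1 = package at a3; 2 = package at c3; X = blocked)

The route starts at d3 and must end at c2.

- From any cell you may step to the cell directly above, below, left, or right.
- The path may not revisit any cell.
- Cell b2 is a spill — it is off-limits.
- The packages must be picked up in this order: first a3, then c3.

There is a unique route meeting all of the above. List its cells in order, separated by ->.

The waypoints must appear in the order a3, c3, with no cell reused.
Route from d3: up 2 to d1, left 3 to a1, down 2 to a3, right 2 to c3, up 1 to c2 — 10 moves in all.
Check: order respected (1 at step 7, 2 at step 9).

d3 -> d2 -> d1 -> c1 -> b1 -> a1 -> a2 -> a3 -> b3 -> c3 -> c2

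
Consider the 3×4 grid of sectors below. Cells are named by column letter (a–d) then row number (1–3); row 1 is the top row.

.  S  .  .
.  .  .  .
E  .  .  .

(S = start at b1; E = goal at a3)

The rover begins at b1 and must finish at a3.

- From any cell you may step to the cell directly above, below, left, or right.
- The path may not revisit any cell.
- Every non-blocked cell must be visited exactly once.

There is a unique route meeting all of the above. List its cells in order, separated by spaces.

b1 a1 a2 b2 c2 c1 d1 d2 d3 c3 b3 a3

Need to visit all 12 open cells exactly once, starting at b1 and ending at a3.
Cell a1 has only two open neighbours (a2 and b1), so the path must pass straight through it: one of those is the cell it's entered from and the other is where it exits.
Route from b1: left 1 to a1, down 1 to a2, right 2 to c2, up 1 to c1, right 1 to d1, down 2 to d3, left 3 to a3 — 11 moves in all.
Check: all 12 open cells covered.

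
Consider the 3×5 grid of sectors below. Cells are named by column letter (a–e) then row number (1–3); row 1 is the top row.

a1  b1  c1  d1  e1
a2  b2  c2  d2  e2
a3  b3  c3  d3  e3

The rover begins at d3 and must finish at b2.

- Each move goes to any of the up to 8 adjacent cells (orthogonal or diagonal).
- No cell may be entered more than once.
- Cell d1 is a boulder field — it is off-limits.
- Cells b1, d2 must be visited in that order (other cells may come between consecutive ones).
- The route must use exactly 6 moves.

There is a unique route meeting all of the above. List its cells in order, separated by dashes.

The waypoints must appear in the order b1, d2, with no cell reused.
Route from d3: up-left 2 to b1, right 1 to c1, down-right 1 to d2, down-left 1 to c3, up-left 1 to b2 — 6 moves in all.
Check: order respected (b1 at step 2, d2 at step 4); 6 moves as required.

d3 - c2 - b1 - c1 - d2 - c3 - b2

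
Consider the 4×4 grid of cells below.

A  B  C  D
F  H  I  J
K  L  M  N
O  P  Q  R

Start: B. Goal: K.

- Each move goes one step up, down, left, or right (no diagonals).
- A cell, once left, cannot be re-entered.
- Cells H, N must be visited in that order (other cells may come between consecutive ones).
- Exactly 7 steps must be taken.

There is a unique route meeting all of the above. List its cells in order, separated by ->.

B -> H -> I -> J -> N -> M -> L -> K

The waypoints must appear in the order H, N, with no cell reused.
Route from B: down 1 to H, right 2 to J, down 1 to N, left 3 to K — 7 moves in all.
Check: order respected (H at step 1, N at step 4); 7 moves as required.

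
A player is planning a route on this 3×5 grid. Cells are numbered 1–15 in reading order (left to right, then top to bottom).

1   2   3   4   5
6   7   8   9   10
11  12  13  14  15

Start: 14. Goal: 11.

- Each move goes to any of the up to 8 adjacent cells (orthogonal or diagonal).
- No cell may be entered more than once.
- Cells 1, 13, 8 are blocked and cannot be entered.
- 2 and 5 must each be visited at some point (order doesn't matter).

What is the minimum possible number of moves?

7

Any route passes through 2 and 5 in some order between 14 and 11. Summing Chebyshev distances along each leg and taking the cheapest ordering (14 → 5 → 2 → 11) gives a lower bound of 2 + 3 + 2 = 7 moves.
A route of 7 moves achieves this: 14 → 9 → 5 → 4 → 3 → 2 → 6 → 11.
Since 7 matches the lower bound, it is optimal.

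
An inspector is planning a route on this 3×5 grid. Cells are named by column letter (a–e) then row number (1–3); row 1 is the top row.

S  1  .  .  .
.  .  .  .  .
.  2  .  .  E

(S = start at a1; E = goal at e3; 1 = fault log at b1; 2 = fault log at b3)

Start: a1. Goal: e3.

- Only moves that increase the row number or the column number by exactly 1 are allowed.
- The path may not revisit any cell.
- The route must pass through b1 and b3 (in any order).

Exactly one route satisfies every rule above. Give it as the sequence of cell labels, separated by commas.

Moves only go right or down, so the column and row indices never decrease.
Route from a1: right 1 to b1, down 2 to b3, right 3 to e3 — 6 moves in all.
Check: all required cells visited.

a1, b1, b2, b3, c3, d3, e3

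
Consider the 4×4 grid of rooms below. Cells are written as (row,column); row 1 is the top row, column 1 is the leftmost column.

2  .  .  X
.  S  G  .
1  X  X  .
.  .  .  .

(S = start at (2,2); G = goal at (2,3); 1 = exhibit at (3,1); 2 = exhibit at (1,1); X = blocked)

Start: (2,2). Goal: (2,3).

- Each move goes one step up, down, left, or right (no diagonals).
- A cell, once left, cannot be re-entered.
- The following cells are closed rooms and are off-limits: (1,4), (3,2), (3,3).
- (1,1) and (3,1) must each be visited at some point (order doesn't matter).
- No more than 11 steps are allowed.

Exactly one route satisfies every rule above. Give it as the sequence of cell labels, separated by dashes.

The budget equals the shortest possible length, so every move has to be on a shortest route through the required cells.
Route from (2,2): up 1 to (1,2), left 1 to (1,1), down 3 to (4,1), right 3 to (4,4), up 2 to (2,4), left 1 to (2,3) — 11 moves in all.
Check: all required cells visited; 11 ≤ 11 moves.

(2,2) - (1,2) - (1,1) - (2,1) - (3,1) - (4,1) - (4,2) - (4,3) - (4,4) - (3,4) - (2,4) - (2,3)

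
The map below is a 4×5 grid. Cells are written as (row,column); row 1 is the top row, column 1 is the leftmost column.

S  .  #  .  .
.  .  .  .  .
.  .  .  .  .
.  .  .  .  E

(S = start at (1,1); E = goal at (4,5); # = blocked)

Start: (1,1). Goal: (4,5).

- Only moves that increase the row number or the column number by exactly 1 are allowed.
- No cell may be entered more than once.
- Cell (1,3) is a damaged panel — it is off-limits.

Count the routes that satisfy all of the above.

25

A right/down-only route from (1,1) to (4,5) makes exactly 3 down-moves and 4 right-moves in some order.
With no other constraints that would be C(7,3) = 35 routes.
Subtract routes through each blocked cell (inclusion–exclusion for overlaps): − through (1,3): 10 → 25.
That gives 25 routes.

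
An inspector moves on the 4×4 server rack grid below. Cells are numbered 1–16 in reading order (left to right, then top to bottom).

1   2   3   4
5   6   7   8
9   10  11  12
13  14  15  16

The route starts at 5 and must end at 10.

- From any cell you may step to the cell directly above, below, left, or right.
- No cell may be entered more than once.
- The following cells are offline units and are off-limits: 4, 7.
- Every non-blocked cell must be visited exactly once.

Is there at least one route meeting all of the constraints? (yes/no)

Cell 3 has only one open neighbour but is neither the start nor the goal, so a Hamiltonian route would have to both enter and leave it through the same neighbour — impossible without revisiting.

no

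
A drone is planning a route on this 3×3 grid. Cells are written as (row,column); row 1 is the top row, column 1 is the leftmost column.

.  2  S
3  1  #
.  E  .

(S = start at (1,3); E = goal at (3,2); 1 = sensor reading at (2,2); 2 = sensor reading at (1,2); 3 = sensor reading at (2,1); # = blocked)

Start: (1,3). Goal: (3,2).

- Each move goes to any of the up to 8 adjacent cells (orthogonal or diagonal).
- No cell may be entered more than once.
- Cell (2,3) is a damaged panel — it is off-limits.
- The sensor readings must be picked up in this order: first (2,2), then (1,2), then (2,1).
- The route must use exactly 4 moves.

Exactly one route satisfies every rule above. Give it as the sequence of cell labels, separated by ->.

The waypoints must appear in the order (2,2), (1,2), (2,1), with no cell reused.
Route from (1,3): down-left 1 to (2,2), up 1 to (1,2), down-left 1 to (2,1), down-right 1 to (3,2) — 4 moves in all.
Check: order respected (1 at step 1, 2 at step 2, 3 at step 3); 4 moves as required.

(1,3) -> (2,2) -> (1,2) -> (2,1) -> (3,2)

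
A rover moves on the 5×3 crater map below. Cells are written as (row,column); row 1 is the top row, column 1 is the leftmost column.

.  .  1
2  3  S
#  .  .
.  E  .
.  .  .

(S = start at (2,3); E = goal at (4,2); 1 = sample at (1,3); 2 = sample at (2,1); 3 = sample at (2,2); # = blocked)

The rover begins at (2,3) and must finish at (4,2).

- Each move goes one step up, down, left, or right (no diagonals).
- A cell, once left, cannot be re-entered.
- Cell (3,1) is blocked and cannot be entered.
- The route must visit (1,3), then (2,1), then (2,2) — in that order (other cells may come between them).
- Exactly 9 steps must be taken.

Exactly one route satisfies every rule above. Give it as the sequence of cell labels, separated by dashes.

(2,3) - (1,3) - (1,2) - (1,1) - (2,1) - (2,2) - (3,2) - (3,3) - (4,3) - (4,2)

The waypoints must appear in the order (1,3), (2,1), (2,2), with no cell reused.
Route from (2,3): up 1 to (1,3), left 2 to (1,1), down 1 to (2,1), right 1 to (2,2), down 1 to (3,2), right 1 to (3,3), down 1 to (4,3), left 1 to (4,2) — 9 moves in all.
Check: order respected (1 at step 1, 2 at step 4, 3 at step 5); 9 moves as required.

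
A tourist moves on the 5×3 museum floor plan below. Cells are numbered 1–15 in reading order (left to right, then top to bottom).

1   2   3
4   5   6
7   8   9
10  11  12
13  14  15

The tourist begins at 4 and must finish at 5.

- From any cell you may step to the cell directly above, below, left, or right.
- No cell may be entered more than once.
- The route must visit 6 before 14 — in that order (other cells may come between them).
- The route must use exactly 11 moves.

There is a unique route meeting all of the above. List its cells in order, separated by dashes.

4 - 1 - 2 - 3 - 6 - 9 - 12 - 15 - 14 - 11 - 8 - 5

The waypoints must appear in the order 6, 14, with no cell reused.
Route from 4: up to 1, 2× right (reaching 3), 4× down (reaching 15), left to 14, 3× up (reaching 5) — 11 moves in all.
Check: order respected (6 at step 4, 14 at step 8); 11 moves as required.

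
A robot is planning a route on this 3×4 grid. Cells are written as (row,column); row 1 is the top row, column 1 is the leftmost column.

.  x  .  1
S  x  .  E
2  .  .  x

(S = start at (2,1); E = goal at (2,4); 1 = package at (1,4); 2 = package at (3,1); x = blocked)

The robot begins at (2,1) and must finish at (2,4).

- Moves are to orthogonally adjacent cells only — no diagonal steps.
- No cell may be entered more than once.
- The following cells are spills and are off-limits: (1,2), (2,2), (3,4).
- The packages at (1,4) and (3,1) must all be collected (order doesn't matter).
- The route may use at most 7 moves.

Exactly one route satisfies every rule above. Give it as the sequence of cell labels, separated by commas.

(2,1), (3,1), (3,2), (3,3), (2,3), (1,3), (1,4), (2,4)

Any route must reach (1,4) and (3,1) and still end at (2,4) within 7 moves, so the order of the required stops is forced.
Route from (2,1): down 1 to (3,1), right 2 to (3,3), up 2 to (1,3), right 1 to (1,4), down 1 to (2,4) — 7 moves in all.
Check: all required cells visited; 7 ≤ 7 moves.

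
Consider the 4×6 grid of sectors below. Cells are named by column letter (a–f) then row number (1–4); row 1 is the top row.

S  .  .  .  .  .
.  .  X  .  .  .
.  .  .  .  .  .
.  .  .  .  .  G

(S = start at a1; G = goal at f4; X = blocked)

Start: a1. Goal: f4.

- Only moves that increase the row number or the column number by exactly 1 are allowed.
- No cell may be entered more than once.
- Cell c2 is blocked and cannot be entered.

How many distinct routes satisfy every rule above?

26

A right/down-only route from a1 to f4 makes exactly 3 down-moves and 5 right-moves in some order.
With no other constraints that would be C(8,3) = 56 routes.
Subtract routes through each blocked cell (inclusion–exclusion for overlaps): − through c2: 30 → 26.
That gives 26 routes.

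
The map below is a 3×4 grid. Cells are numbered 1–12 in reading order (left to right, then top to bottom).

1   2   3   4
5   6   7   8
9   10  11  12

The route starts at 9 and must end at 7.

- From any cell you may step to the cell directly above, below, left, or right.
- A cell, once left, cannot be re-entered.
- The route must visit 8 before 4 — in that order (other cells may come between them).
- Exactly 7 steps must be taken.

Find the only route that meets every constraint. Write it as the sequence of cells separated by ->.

9 -> 10 -> 11 -> 12 -> 8 -> 4 -> 3 -> 7

The waypoints must appear in the order 8, 4, with no cell reused.
Route from 9: right 3 to 12, up 2 to 4, left 1 to 3, down 1 to 7 — 7 moves in all.
Check: order respected (8 at step 4, 4 at step 5); 7 moves as required.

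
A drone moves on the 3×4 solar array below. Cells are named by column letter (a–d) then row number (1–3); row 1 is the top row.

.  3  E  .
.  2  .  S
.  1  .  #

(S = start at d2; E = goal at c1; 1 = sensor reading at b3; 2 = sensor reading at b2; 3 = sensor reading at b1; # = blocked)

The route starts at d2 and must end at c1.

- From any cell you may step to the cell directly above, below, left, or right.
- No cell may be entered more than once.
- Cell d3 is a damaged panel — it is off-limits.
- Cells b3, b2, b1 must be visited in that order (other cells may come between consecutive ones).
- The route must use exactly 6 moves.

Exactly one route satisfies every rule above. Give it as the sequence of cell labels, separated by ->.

d2 -> c2 -> c3 -> b3 -> b2 -> b1 -> c1

The waypoints must appear in the order b3, b2, b1, with no cell reused.
Route from d2: left 1 to c2, down 1 to c3, left 1 to b3, up 2 to b1, right 1 to c1 — 6 moves in all.
Check: order respected (1 at step 3, 2 at step 4, 3 at step 5); 6 moves as required.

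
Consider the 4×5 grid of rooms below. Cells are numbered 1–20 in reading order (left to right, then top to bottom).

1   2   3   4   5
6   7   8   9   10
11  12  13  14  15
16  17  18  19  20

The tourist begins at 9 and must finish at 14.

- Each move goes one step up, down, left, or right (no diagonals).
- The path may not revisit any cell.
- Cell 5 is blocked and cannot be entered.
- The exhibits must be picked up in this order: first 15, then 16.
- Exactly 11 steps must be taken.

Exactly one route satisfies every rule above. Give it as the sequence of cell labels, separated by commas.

9, 10, 15, 20, 19, 18, 17, 16, 11, 12, 13, 14

The waypoints must appear in the order 15, 16, with no cell reused.
Route from 9: right 1 to 10, down 2 to 20, left 4 to 16, up 1 to 11, right 3 to 14 — 11 moves in all.
Check: order respected (15 at step 2, 16 at step 7); 11 moves as required.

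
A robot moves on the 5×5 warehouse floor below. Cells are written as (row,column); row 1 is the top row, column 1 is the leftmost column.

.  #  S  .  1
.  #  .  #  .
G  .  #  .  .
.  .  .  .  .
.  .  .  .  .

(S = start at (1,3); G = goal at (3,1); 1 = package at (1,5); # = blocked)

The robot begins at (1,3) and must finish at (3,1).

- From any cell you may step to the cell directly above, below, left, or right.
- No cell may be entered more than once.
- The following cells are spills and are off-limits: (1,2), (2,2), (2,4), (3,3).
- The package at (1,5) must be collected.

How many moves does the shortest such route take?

Any route passes through (1,5) somewhere between (1,3) and (3,1). Summing Manhattan distances along the two legs ((1,3) → (1,5) → (3,1)) gives a lower bound of 2 + 6 = 8 moves.
That bound ignores the blocked cells. Measuring each leg by the fewest moves that actually steer around them ((1,3)→(1,5): 2; (1,5)→(3,1): 8) raises the lower bound to 10.
A route of 10 moves exists: (1,3) → (1,4) → (1,5) → (2,5) → (3,5) → (4,5) → (4,4) → (4,3) → (4,2) → (3,2) → (3,1).
Since 10 matches that lower bound, it is optimal.

10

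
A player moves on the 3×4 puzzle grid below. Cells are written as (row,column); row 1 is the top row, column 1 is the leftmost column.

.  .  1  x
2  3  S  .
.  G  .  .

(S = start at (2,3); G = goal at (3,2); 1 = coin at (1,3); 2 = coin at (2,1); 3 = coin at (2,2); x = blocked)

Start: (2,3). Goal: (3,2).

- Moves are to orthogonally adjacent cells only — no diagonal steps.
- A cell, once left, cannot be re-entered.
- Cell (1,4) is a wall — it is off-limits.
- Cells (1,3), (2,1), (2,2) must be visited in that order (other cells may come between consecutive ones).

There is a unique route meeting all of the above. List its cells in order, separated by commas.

(2,3), (1,3), (1,2), (1,1), (2,1), (2,2), (3,2)

The waypoints must appear in the order (1,3), (2,1), (2,2), with no cell reused.
Route from (2,3): up to (1,3), 2× left (reaching (1,1)), down to (2,1), right to (2,2), down to (3,2) — 6 moves in all.
Check: order respected (1 at step 1, 2 at step 4, 3 at step 5).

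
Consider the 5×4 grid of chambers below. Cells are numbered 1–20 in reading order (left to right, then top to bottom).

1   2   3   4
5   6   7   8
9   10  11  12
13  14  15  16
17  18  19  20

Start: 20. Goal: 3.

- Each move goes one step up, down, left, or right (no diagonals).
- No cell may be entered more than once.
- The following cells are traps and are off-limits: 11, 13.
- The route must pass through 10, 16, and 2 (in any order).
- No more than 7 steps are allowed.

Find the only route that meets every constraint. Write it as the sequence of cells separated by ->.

20 -> 16 -> 15 -> 14 -> 10 -> 6 -> 2 -> 3

The 7-move cap with required stops at 10, 16, 2 leaves no slack for detours.
Route from 20: up 1 to 16, left 2 to 14, up 3 to 2, right 1 to 3 — 7 moves in all.
Check: all required cells visited; 7 ≤ 7 moves.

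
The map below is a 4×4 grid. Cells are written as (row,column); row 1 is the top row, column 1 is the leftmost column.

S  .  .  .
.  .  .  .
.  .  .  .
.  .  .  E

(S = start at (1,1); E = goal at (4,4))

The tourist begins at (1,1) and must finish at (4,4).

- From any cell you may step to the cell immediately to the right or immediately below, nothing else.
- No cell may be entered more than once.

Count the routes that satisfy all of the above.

20

A right/down-only route from (1,1) to (4,4) makes exactly 3 down-moves and 3 right-moves in some order.
With no other constraints that would be C(6,3) = 20 routes.
That gives 20 routes.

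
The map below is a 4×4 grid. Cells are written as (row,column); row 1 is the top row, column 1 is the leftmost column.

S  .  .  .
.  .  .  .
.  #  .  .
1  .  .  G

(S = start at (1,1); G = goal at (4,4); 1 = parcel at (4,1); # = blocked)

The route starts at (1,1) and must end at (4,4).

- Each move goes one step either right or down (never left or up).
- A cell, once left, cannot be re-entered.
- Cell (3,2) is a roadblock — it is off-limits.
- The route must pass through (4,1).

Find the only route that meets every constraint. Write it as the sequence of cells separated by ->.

(1,1) -> (2,1) -> (3,1) -> (4,1) -> (4,2) -> (4,3) -> (4,4)

Moves only go right or down, so the column and row indices never decrease.
Route from (1,1): 3× down (reaching (4,1)), 3× right (reaching (4,4)) — 6 moves in all.
Check: all required cells visited.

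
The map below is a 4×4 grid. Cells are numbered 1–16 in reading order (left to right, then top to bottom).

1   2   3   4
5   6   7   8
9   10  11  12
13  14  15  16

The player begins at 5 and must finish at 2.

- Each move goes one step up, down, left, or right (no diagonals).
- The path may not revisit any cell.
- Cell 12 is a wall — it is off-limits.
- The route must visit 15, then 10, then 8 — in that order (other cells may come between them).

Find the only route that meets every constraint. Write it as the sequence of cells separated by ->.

5 -> 9 -> 13 -> 14 -> 15 -> 11 -> 10 -> 6 -> 7 -> 8 -> 4 -> 3 -> 2

The waypoints must appear in the order 15, 10, 8, with no cell reused.
Route from 5: down 2 to 13, right 2 to 15, up 1 to 11, left 1 to 10, up 1 to 6, right 2 to 8, up 1 to 4, left 2 to 2 — 12 moves in all.
Check: order respected (15 at step 4, 10 at step 6, 8 at step 9).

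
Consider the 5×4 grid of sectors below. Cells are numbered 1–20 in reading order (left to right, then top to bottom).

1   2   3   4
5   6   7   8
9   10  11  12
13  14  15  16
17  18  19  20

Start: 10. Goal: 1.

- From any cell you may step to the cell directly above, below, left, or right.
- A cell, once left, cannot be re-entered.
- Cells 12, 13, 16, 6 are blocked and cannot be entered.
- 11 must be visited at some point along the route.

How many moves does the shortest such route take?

Any route passes through 11 somewhere between 10 and 1. Summing Manhattan distances along the two legs (10 → 11 → 1) gives a lower bound of 1 + 4 = 5 moves.
A route of 5 moves achieves this: 10 → 11 → 7 → 3 → 2 → 1.
Since 5 matches the lower bound, it is optimal.

5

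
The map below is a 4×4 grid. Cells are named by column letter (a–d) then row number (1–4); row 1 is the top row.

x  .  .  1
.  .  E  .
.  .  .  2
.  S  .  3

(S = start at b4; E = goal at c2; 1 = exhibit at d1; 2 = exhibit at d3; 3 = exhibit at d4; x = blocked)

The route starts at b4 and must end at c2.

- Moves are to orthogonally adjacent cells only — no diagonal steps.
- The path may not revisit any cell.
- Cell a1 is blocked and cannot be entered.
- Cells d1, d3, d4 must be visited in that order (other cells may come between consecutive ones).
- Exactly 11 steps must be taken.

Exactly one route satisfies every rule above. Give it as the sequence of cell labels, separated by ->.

b4 -> b3 -> b2 -> b1 -> c1 -> d1 -> d2 -> d3 -> d4 -> c4 -> c3 -> c2

The waypoints must appear in the order d1, d3, d4, with no cell reused.
Route from b4: up 3 to b1, right 2 to d1, down 3 to d4, left 1 to c4, up 2 to c2 — 11 moves in all.
Check: order respected (1 at step 5, 2 at step 7, 3 at step 8); 11 moves as required.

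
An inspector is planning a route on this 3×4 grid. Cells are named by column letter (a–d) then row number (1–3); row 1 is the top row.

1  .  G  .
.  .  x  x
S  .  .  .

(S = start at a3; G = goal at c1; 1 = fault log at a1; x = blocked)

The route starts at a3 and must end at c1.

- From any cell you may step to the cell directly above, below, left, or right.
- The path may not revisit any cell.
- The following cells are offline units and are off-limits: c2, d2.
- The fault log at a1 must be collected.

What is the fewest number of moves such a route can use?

4

Any route passes through a1 somewhere between a3 and c1. Summing Manhattan distances along the two legs (a3 → a1 → c1) gives a lower bound of 2 + 2 = 4 moves.
A route of 4 moves achieves this: a3 → a2 → a1 → b1 → c1.
Since 4 matches the lower bound, it is optimal.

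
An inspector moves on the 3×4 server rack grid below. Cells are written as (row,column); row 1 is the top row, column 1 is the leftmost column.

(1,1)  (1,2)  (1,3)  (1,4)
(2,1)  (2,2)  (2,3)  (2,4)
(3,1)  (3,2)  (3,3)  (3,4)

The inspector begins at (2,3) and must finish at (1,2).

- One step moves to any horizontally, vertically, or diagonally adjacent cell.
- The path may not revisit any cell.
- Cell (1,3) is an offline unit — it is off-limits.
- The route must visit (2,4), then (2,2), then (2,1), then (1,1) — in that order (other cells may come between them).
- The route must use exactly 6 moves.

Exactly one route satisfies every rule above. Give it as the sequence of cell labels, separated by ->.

(2,3) -> (2,4) -> (3,3) -> (2,2) -> (2,1) -> (1,1) -> (1,2)

The waypoints must appear in the order (2,4), (2,2), (2,1), (1,1), with no cell reused.
Route from (2,3): right to (2,4), down-left to (3,3), up-left to (2,2), left to (2,1), up to (1,1), right to (1,2) — 6 moves in all.
Check: order respected ((2,4) at step 1, (2,2) at step 3, (2,1) at step 4, (1,1) at step 5); 6 moves as required.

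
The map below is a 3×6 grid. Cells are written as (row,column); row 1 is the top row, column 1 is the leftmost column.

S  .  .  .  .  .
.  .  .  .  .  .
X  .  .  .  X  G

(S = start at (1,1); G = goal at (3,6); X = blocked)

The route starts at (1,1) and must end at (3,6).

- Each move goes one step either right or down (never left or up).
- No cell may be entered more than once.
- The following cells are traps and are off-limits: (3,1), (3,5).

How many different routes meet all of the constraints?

6

A right/down-only route from (1,1) to (3,6) makes exactly 2 down-moves and 5 right-moves in some order.
With no other constraints that would be C(7,2) = 21 routes.
Subtract routes through each blocked cell (inclusion–exclusion for overlaps): − through (3,1): 1 − through (3,5): 15 + through (3,1)&(3,5): 1 → 6.
That gives 6 routes.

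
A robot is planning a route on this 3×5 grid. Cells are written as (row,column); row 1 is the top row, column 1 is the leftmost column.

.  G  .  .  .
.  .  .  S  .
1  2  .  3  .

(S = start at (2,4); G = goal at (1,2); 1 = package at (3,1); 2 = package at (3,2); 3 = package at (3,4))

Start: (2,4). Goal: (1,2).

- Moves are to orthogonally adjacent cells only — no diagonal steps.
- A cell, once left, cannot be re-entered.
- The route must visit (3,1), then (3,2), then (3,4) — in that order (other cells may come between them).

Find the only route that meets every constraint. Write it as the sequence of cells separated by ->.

The waypoints must appear in the order (3,1), (3,2), (3,4), with no cell reused.
Route from (2,4): left 3 to (2,1), down 1 to (3,1), right 4 to (3,5), up 2 to (1,5), left 3 to (1,2) — 13 moves in all.
Check: order respected (1 at step 4, 2 at step 5, 3 at step 7).

(2,4) -> (2,3) -> (2,2) -> (2,1) -> (3,1) -> (3,2) -> (3,3) -> (3,4) -> (3,5) -> (2,5) -> (1,5) -> (1,4) -> (1,3) -> (1,2)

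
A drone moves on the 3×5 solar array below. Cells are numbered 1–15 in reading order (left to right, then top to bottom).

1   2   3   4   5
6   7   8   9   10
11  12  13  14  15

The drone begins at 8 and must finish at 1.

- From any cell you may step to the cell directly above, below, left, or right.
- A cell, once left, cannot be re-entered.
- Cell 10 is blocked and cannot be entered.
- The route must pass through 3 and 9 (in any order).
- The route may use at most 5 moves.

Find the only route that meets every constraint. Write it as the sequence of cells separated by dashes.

Any route must reach 3 and 9 and still end at 1 within 5 moves, so the order of the required stops is forced.
Route from 8: right to 9, up to 4, 3× left (reaching 1) — 5 moves in all.
Check: all required cells visited; 5 ≤ 5 moves.

8 - 9 - 4 - 3 - 2 - 1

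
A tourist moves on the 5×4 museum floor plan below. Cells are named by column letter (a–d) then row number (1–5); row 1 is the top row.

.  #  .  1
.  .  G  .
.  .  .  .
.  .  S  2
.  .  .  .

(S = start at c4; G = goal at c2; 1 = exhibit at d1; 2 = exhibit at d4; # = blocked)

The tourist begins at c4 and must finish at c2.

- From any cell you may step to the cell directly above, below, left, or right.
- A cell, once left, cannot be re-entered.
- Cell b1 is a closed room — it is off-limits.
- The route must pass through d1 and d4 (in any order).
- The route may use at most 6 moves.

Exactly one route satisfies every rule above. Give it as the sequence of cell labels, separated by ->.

Any route must reach d1 and d4 and still end at c2 within 6 moves, so the order of the required stops is forced.
Route from c4: right 1 to d4, up 3 to d1, left 1 to c1, down 1 to c2 — 6 moves in all.
Check: all required cells visited; 6 ≤ 6 moves.

c4 -> d4 -> d3 -> d2 -> d1 -> c1 -> c2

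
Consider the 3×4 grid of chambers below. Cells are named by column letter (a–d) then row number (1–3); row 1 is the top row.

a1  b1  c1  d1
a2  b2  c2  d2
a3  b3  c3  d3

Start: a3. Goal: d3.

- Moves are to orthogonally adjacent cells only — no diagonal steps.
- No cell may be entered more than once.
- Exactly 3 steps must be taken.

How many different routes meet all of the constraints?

Need simple routes of exactly 3 moves from a3 to d3 (Manhattan distance 3, so 0 moves are spent on a detour and 0 undoing it).
Enumerating: a3 b3 c3 d3.
That gives 1 route.

1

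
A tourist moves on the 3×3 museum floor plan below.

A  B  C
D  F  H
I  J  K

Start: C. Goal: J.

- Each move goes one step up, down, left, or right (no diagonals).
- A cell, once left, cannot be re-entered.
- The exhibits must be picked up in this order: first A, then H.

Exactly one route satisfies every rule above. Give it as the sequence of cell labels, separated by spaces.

The waypoints must appear in the order A, H, with no cell reused.
Route from C: left 2 to A, down 1 to D, right 2 to H, down 1 to K, left 1 to J — 7 moves in all.
Check: order respected (A at step 2, H at step 5).

C B A D F H K J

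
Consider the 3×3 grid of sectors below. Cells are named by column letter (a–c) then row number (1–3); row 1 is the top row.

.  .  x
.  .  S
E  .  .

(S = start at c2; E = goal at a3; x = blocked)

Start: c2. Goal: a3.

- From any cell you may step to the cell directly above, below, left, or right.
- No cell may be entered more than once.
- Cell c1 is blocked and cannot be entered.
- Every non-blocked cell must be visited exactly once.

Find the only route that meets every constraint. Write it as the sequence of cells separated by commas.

c2, c3, b3, b2, b1, a1, a2, a3

Need to visit all 8 open cells exactly once, starting at c2 and ending at a3.
Route from c2: down 1 to c3, left 1 to b3, up 2 to b1, left 1 to a1, down 2 to a3 — 7 moves in all.
Check: all 8 open cells covered.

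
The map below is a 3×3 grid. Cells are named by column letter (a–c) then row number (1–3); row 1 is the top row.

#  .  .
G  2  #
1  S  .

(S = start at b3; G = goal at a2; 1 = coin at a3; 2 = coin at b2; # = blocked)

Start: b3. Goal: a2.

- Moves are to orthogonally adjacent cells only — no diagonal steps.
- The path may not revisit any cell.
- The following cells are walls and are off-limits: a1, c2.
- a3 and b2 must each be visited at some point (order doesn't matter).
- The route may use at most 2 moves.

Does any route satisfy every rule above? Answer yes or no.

Even ignoring the no-revisit rule, getting from b3 to a2, taking the cheapest ordering b3 → a3 → b2 → a2 needs at least 1 + 2 + 1 = 4 moves (Manhattan distance per leg), which exceeds the 2-move limit.

no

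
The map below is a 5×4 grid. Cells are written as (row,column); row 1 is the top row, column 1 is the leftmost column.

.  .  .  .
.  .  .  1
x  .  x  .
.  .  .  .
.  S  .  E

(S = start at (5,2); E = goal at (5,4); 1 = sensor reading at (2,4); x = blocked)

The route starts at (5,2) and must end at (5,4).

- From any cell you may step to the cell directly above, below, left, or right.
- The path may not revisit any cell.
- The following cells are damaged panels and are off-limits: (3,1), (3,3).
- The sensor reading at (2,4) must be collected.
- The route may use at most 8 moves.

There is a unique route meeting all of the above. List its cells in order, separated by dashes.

(5,2) - (4,2) - (3,2) - (2,2) - (2,3) - (2,4) - (3,4) - (4,4) - (5,4)

The 8-move cap with required stops at (2,4) leaves no slack for detours.
Route from (5,2): 3× up (reaching (2,2)), 2× right (reaching (2,4)), 3× down (reaching (5,4)) — 8 moves in all.
Check: all required cells visited; 8 ≤ 8 moves.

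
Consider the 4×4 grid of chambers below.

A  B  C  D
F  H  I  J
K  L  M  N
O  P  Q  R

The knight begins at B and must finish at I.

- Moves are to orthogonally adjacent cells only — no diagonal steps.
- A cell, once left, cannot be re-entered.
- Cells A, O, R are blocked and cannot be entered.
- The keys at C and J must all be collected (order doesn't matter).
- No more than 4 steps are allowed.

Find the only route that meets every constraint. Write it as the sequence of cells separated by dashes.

B - C - D - J - I

The 4-move cap with required stops at C, J leaves no slack for detours.
Route from B: right 2 to D, down 1 to J, left 1 to I — 4 moves in all.
Check: all required cells visited; 4 ≤ 4 moves.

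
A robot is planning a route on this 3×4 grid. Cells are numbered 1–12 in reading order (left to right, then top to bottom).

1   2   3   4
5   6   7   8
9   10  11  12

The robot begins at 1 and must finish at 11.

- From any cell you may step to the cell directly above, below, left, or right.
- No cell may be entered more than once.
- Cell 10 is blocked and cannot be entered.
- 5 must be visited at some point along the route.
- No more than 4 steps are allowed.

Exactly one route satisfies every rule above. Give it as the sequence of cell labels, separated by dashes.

The 4-move cap with required stops at 5 leaves no slack for detours.
Route from 1: down 1 to 5, right 2 to 7, down 1 to 11 — 4 moves in all.
Check: all required cells visited; 4 ≤ 4 moves.

1 - 5 - 6 - 7 - 11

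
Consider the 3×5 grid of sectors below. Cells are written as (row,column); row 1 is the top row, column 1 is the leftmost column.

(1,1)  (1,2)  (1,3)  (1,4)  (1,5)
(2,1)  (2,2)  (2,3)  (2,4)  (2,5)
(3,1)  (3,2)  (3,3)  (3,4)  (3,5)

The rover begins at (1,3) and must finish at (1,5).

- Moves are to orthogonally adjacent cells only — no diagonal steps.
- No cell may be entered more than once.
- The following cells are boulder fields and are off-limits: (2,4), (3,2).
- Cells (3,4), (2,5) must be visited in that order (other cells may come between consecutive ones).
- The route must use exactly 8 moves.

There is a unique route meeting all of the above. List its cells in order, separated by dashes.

(1,3) - (1,2) - (2,2) - (2,3) - (3,3) - (3,4) - (3,5) - (2,5) - (1,5)

The waypoints must appear in the order (3,4), (2,5), with no cell reused.
Route from (1,3): left 1 to (1,2), down 1 to (2,2), right 1 to (2,3), down 1 to (3,3), right 2 to (3,5), up 2 to (1,5) — 8 moves in all.
Check: order respected ((3,4) at step 5, (2,5) at step 7); 8 moves as required.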